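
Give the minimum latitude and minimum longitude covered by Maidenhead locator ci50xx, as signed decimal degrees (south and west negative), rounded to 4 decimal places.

Field C=2, I=8: +2·20° lon, +8·10° lat → SW at lon -140°, lat -10°.
Square 5, 0: +5·2° lon, +0·1° lat → SW at lon -130°, lat -10°.
Subsquare x=23, x=23: +23·0.0833333° lon, +23·0.0416667° lat → SW at lon -128.083°, lat -9.04167°.
latitude -9.0417, longitude -128.0833.

-9.0417, -128.0833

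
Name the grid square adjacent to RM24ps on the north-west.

RM24ot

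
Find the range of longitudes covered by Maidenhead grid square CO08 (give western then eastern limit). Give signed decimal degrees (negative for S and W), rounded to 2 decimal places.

-140.00, -138.00

Field C=2, O=14: +2·20° lon, +14·10° lat → SW at lon -140°, lat 50°.
Square 0, 8: +0·2° lon, +8·1° lat → SW at lon -140°, lat 58°.
Cell spans 2° lon × 1° lat.
west -140.00, east -138.00.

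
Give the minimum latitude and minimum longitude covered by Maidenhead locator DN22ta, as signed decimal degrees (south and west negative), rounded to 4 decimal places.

Field D=3, N=13: +3·20° lon, +13·10° lat → SW at lon -120°, lat 40°.
Square 2, 2: +2·2° lon, +2·1° lat → SW at lon -116°, lat 42°.
Subsquare t=19, a=0: +19·0.0833333° lon, +0·0.0416667° lat → SW at lon -114.417°, lat 42°.
latitude 42.0000, longitude -114.4167.

42.0000, -114.4167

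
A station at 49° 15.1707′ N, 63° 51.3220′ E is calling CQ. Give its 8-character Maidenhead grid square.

MN19wg20

Add 180° to longitude and 90° to latitude: 243.85537, 139.25285.
Field: lon ⌊243.85537/20⌋ = 12 → M; lat ⌊139.25285/10⌋ = 13 → N.
Square: lon ⌊3.85537/2⌋ = 1; lat ⌊9.25285/1⌋ = 9.
Subsquare: lon ⌊1.85537/0.0833333⌋ = 22 → w; lat ⌊0.25285/0.0416667⌋ = 6 → g.
Extended square: lon ⌊0.02203/0.00833333⌋ = 2; lat ⌊0.00285/0.00416667⌋ = 0.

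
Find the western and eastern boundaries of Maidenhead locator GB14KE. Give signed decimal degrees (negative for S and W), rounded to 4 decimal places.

-57.1667, -57.0833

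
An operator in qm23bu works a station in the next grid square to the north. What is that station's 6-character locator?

Latitude subsquare u = 20; +1 → 21 = v.
The longitude characters are unchanged.

QM23bv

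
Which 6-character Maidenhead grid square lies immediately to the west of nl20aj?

NL10xj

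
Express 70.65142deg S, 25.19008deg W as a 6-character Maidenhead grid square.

HB79ji

Add 180° to longitude and 90° to latitude: 154.8099, 19.3486.
Field: 154.8099/20 → 7 → H, 19.3486/10 → 1 → B; chars HB.
Square: 14.8099/2 → 7, 9.3486/1 → 9; chars 79.
Subsquare: 0.8099/0.0833333 → 9 → j, 0.3486/0.0416667 → 8 → i; chars ji.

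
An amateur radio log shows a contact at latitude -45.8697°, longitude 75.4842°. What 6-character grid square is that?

ME74rd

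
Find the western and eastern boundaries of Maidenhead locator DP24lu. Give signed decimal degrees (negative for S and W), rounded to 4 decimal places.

-115.0833, -115.0000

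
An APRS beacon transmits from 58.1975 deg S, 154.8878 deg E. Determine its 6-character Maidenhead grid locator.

Shift to the Maidenhead origin (180°W, 90°S): lon 334.8878, lat 31.8025.
Field: 334.8878/20 → 16 → Q, 31.8025/10 → 3 → D; chars QD.
Square: 14.8878/2 → 7, 1.8025/1 → 1; chars 71.
Subsquare: 0.8878/0.0833333 → 10 → k, 0.8025/0.0416667 → 19 → t; chars kt.

QD71kt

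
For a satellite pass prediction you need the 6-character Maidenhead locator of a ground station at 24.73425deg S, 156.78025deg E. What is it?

QG85jg

Offset from 180°W / 90°S: lon 336.7803°, lat 65.2657°.
Field: lon ⌊336.7803/20⌋ = 16 → Q; lat ⌊65.2657/10⌋ = 6 → G.
Square: lon ⌊16.7803/2⌋ = 8; lat ⌊5.2657/1⌋ = 5.
Subsquare: lon ⌊0.7803/0.0833333⌋ = 9 → j; lat ⌊0.2657/0.0416667⌋ = 6 → g.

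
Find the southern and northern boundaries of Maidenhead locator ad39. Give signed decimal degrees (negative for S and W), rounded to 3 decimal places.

-51.000, -50.000

Field A=0, D=3: +0·20° lon, +3·10° lat → SW at lon -180°, lat -60°.
Square 3, 9: +3·2° lon, +9·1° lat → SW at lon -174°, lat -51°.
Cell spans 2° lon × 1° lat.
south -51.000, north -50.000.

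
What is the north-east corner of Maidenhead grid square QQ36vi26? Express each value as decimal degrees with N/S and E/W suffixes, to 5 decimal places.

76.36250° N, 147.77500° E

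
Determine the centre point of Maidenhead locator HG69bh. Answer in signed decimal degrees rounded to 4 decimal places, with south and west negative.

-20.6875, -27.8750

Field H=7, G=6: +7·20° lon, +6·10° lat → SW at lon -40°, lat -30°.
Square 6, 9: +6·2° lon, +9·1° lat → SW at lon -28°, lat -21°.
Subsquare b=1, h=7: +1·0.0833333° lon, +7·0.0416667° lat → SW at lon -27.9167°, lat -20.7083°.
Cell spans 0.0833333° lon × 0.0416667° lat. Centre is SW corner plus half of each.
latitude -20.6875, longitude -27.8750.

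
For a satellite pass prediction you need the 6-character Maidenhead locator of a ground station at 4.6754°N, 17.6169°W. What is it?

Shift to the Maidenhead origin (180°W, 90°S): lon 162.3831, lat 94.6754.
Field: 162.3831/20 → 8 → I, 94.6754/10 → 9 → J; chars IJ.
Square: 2.3831/2 → 1, 4.6754/1 → 4; chars 14.
Subsquare: 0.3831/0.0833333 → 4 → e, 0.6754/0.0416667 → 16 → q; chars eq.

IJ14eq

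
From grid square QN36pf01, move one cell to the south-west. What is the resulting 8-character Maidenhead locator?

QN36of90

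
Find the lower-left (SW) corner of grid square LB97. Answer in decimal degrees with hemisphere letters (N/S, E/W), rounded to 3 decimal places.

73.000° S, 58.000° E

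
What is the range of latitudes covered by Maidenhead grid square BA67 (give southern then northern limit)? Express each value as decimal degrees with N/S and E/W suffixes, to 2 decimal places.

Field B=1, A=0: +1·20° lon, +0·10° lat → SW at lon -160°, lat -90°.
Square 6, 7: +6·2° lon, +7·1° lat → SW at lon -148°, lat -83°.
Cell spans 2° lon × 1° lat.
south 83.00° S, north 82.00° S.

83.00° S, 82.00° S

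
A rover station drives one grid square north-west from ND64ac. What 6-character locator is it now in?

ND54xd

Longitude subsquare a = 0; −1 → -1, wraps to 23 = x, carry into square.
Longitude square 6; −1 → 5.
Latitude subsquare c = 2; +1 → 3 = d.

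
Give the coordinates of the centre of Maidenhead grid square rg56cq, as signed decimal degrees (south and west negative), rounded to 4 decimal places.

-23.3125, 170.2083

Field R=17, G=6: +17·20° lon, +6·10° lat → SW at lon 160°, lat -30°.
Square 5, 6: +5·2° lon, +6·1° lat → SW at lon 170°, lat -24°.
Subsquare c=2, q=16: +2·0.0833333° lon, +16·0.0416667° lat → SW at lon 170.167°, lat -23.3333°.
Cell spans 0.0833333° lon × 0.0416667° lat. Centre is SW corner plus half of each.
latitude -23.3125, longitude 170.2083.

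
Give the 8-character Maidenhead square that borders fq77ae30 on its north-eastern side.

Longitude extended square 3; +1 → 4.
Latitude extended square 0; +1 → 1.

FQ77ae41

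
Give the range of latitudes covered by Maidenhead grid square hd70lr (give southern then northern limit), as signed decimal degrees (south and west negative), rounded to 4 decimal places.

-59.2917, -59.2500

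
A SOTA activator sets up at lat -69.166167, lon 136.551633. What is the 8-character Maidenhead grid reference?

PC80gu60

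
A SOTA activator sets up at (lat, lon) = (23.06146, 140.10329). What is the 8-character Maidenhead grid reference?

Shift to the Maidenhead origin (180°W, 90°S): lon 320.10329, lat 113.06146.
Field: lon ⌊320.10329/20⌋ = 16 → Q; lat ⌊113.06146/10⌋ = 11 → L.
Square: lon ⌊0.10329/2⌋ = 0; lat ⌊3.06146/1⌋ = 3.
Subsquare: lon ⌊0.10329/0.0833333⌋ = 1 → b; lat ⌊0.06146/0.0416667⌋ = 1 → b.
Extended square: lon ⌊0.01996/0.00833333⌋ = 2; lat ⌊0.01979/0.00416667⌋ = 4.

QL03bb24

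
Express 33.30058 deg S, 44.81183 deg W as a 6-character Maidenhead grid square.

GF76oq

Shift to the Maidenhead origin (180°W, 90°S): lon 135.1882, lat 56.6994.
Field: 135.1882/20 → 6 → G, 56.6994/10 → 5 → F; chars GF.
Square: 15.1882/2 → 7, 6.6994/1 → 6; chars 76.
Subsquare: 1.1882/0.0833333 → 14 → o, 0.6994/0.0416667 → 16 → q; chars oq.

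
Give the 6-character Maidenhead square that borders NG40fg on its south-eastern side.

Longitude subsquare f = 5; +1 → 6 = g.
Latitude subsquare g = 6; −1 → 5 = f.

NG40gf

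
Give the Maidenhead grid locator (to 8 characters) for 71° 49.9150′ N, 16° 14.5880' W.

Offset from 180°W / 90°S: lon 163.75687°, lat 161.83192°.
Field: lon ⌊163.75687/20⌋ = 8 → I; lat ⌊161.83192/10⌋ = 16 → Q.
Square: lon ⌊3.75687/2⌋ = 1; lat ⌊1.83192/1⌋ = 1.
Subsquare: lon ⌊1.75687/0.0833333⌋ = 21 → v; lat ⌊0.83192/0.0416667⌋ = 19 → t.
Extended square: lon ⌊0.00687/0.00833333⌋ = 0; lat ⌊0.04025/0.00416667⌋ = 9.

IQ11vt09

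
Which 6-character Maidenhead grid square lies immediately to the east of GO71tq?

GO71uq

Longitude subsquare t = 19; +1 → 20 = u.
The latitude characters are unchanged.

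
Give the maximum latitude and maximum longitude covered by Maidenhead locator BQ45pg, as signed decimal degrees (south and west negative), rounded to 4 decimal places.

Field B=1, Q=16: +1·20° lon, +16·10° lat → SW at lon -160°, lat 70°.
Square 4, 5: +4·2° lon, +5·1° lat → SW at lon -152°, lat 75°.
Subsquare p=15, g=6: +15·0.0833333° lon, +6·0.0416667° lat → SW at lon -150.75°, lat 75.25°.
Cell spans 0.0833333° lon × 0.0416667° lat. NE corner is SW corner plus one full cell.
latitude 75.2917, longitude -150.6667.

75.2917, -150.6667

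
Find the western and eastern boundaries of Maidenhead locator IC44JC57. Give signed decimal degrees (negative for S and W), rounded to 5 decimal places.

-11.20833, -11.20000

Field I=8, C=2: +8·20° lon, +2·10° lat → SW at lon -20°, lat -70°.
Square 4, 4: +4·2° lon, +4·1° lat → SW at lon -12°, lat -66°.
Subsquare j=9, c=2: +9·0.0833333° lon, +2·0.0416667° lat → SW at lon -11.25°, lat -65.9167°.
Extended square 5, 7: +5·0.00833333° lon, +7·0.00416667° lat → SW at lon -11.2083°, lat -65.8875°.
Cell spans 0.00833333° lon × 0.00416667° lat.
west -11.20833, east -11.20000.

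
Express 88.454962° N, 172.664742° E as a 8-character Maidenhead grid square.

Offset from 180°W / 90°S: lon 352.66474°, lat 178.45496°.
Field: 352.66474/20 → 17 → R, 178.45496/10 → 17 → R; chars RR.
Square: 12.66474/2 → 6, 8.45496/1 → 8; chars 68.
Subsquare: 0.66474/0.0833333 → 7 → h, 0.45496/0.0416667 → 10 → k; chars hk.
Extended square: 0.08141/0.00833333 → 9, 0.03830/0.00416667 → 9; chars 99.

RR68hk99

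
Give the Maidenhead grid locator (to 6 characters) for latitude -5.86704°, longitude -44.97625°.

GI74md

Offset from 180°W / 90°S: lon 135.0238°, lat 84.1330°.
Field: 135.0238/20 → 6 → G, 84.1330/10 → 8 → I; chars GI.
Square: 15.0238/2 → 7, 4.1330/1 → 4; chars 74.
Subsquare: 1.0238/0.0833333 → 12 → m, 0.1330/0.0416667 → 3 → d; chars md.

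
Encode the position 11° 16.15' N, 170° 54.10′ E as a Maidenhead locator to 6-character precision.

RK51kg

Shift to the Maidenhead origin (180°W, 90°S): lon 350.9017, lat 101.2692.
Field (20°×10°, letters A–R): lon ⌊350.9017/20⌋ = 17 → R; lat ⌊101.2692/10⌋ = 10 → K.
Square (2°×1°, digits 0–9): lon ⌊10.9017/2⌋ = 5; lat ⌊1.2692/1⌋ = 1.
Subsquare (5′×2.5′, letters a–x): lon ⌊0.9017/0.0833333⌋ = 10 → k; lat ⌊0.2692/0.0416667⌋ = 6 → g.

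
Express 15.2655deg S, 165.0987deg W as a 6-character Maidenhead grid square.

AH74kr

Offset from 180°W / 90°S: lon 14.9013°, lat 74.7345°.
Field: 14.9013/20 → 0 → A, 74.7345/10 → 7 → H; chars AH.
Square: 14.9013/2 → 7, 4.7345/1 → 4; chars 74.
Subsquare: 0.9013/0.0833333 → 10 → k, 0.7345/0.0416667 → 17 → r; chars kr.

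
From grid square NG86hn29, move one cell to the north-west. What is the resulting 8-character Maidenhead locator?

NG86ho10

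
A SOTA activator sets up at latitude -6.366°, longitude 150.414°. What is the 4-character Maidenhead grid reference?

QI53

Add 180° to longitude and 90° to latitude: 330.41, 83.63.
Field: lon ⌊330.41/20⌋ = 16 → Q; lat ⌊83.63/10⌋ = 8 → I.
Square: lon ⌊10.41/2⌋ = 5; lat ⌊3.63/1⌋ = 3.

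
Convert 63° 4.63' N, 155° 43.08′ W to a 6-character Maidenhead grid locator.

BP23db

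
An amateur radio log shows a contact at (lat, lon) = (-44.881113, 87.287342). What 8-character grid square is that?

Add 180° to longitude and 90° to latitude: 267.28734, 45.11889.
Field: lon ⌊267.28734/20⌋ = 13 → N; lat ⌊45.11889/10⌋ = 4 → E.
Square: lon ⌊7.28734/2⌋ = 3; lat ⌊5.11889/1⌋ = 5.
Subsquare: lon ⌊1.28734/0.0833333⌋ = 15 → p; lat ⌊0.11889/0.0416667⌋ = 2 → c.
Extended square: lon ⌊0.03734/0.00833333⌋ = 4; lat ⌊0.03555/0.00416667⌋ = 8.

NE35pc48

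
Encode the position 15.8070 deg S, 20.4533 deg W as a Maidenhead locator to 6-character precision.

Add 180° to longitude and 90° to latitude: 159.5467, 74.1930.
Field: lon ⌊159.5467/20⌋ = 7 → H; lat ⌊74.1930/10⌋ = 7 → H.
Square: lon ⌊19.5467/2⌋ = 9; lat ⌊4.1930/1⌋ = 4.
Subsquare: lon ⌊1.5467/0.0833333⌋ = 18 → s; lat ⌊0.1930/0.0416667⌋ = 4 → e.

HH94se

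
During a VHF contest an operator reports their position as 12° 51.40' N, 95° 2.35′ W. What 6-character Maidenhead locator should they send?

EK22lu

Add 180° to longitude and 90° to latitude: 84.9608, 102.8567.
Field: 84.9608/20 → 4 → E, 102.8567/10 → 10 → K; chars EK.
Square: 4.9608/2 → 2, 2.8567/1 → 2; chars 22.
Subsquare: 0.9608/0.0833333 → 11 → l, 0.8567/0.0416667 → 20 → u; chars lu.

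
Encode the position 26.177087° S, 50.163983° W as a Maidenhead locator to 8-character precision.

GG43wt07

Add 180° to longitude and 90° to latitude: 129.83602, 63.82291.
Field (20°×10°, letters A–R): 129.83602/20 → 6 → G, 63.82291/10 → 6 → G; chars GG.
Square (2°×1°, digits 0–9): 9.83602/2 → 4, 3.82291/1 → 3; chars 43.
Subsquare (5′×2.5′, letters a–x): 1.83602/0.0833333 → 22 → w, 0.82291/0.0416667 → 19 → t; chars wt.
Extended square (30″×15″, digits 0–9): 0.00268/0.00833333 → 0, 0.03125/0.00416667 → 7; chars 07.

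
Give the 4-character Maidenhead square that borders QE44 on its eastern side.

QE54

Longitude square 4; +1 → 5.
The latitude characters are unchanged.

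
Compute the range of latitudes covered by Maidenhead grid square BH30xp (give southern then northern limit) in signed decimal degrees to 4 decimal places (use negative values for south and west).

-19.3750, -19.3333

Field B=1, H=7: +1·20° lon, +7·10° lat → SW at lon -160°, lat -20°.
Square 3, 0: +3·2° lon, +0·1° lat → SW at lon -154°, lat -20°.
Subsquare x=23, p=15: +23·0.0833333° lon, +15·0.0416667° lat → SW at lon -152.083°, lat -19.375°.
Cell spans 0.0833333° lon × 0.0416667° lat.
south -19.3750, north -19.3333.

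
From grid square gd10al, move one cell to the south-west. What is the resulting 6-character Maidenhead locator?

GD00xk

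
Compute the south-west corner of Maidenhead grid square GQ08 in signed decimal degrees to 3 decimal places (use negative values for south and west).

78.000, -60.000

Field G=6, Q=16: +6·20° lon, +16·10° lat → SW at lon -60°, lat 70°.
Square 0, 8: +0·2° lon, +8·1° lat → SW at lon -60°, lat 78°.
latitude 78.000, longitude -60.000.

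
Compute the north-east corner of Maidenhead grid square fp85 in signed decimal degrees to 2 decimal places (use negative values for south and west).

66.00, -62.00

Field F=5, P=15: +5·20° lon, +15·10° lat → SW at lon -80°, lat 60°.
Square 8, 5: +8·2° lon, +5·1° lat → SW at lon -64°, lat 65°.
Cell spans 2° lon × 1° lat. NE corner is SW corner plus one full cell.
latitude 66.00, longitude -62.00.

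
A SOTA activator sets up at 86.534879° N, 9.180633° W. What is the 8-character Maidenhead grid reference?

Shift to the Maidenhead origin (180°W, 90°S): lon 170.81937, lat 176.53488.
Field (20°×10°, letters A–R): lon ⌊170.81937/20⌋ = 8 → I; lat ⌊176.53488/10⌋ = 17 → R.
Square (2°×1°, digits 0–9): lon ⌊10.81937/2⌋ = 5; lat ⌊6.53488/1⌋ = 6.
Subsquare (5′×2.5′, letters a–x): lon ⌊0.81937/0.0833333⌋ = 9 → j; lat ⌊0.53488/0.0416667⌋ = 12 → m.
Extended square (30″×15″, digits 0–9): lon ⌊0.06937/0.00833333⌋ = 8; lat ⌊0.03488/0.00416667⌋ = 8.

IR56jm88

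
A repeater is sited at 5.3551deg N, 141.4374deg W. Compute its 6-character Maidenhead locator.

BJ95gi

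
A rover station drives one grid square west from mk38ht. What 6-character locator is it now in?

MK38gt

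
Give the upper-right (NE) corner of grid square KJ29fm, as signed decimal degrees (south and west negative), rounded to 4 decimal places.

Field K=10, J=9: +10·20° lon, +9·10° lat → SW at lon 20°, lat 0°.
Square 2, 9: +2·2° lon, +9·1° lat → SW at lon 24°, lat 9°.
Subsquare f=5, m=12: +5·0.0833333° lon, +12·0.0416667° lat → SW at lon 24.4167°, lat 9.5°.
Cell spans 0.0833333° lon × 0.0416667° lat. NE corner is SW corner plus one full cell.
latitude 9.5417, longitude 24.5000.

9.5417, 24.5000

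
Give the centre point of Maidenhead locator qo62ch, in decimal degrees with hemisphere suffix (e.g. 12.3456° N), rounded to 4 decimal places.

52.3125° N, 152.2083° E

Field Q=16, O=14: +16·20° lon, +14·10° lat → SW at lon 140°, lat 50°.
Square 6, 2: +6·2° lon, +2·1° lat → SW at lon 152°, lat 52°.
Subsquare c=2, h=7: +2·0.0833333° lon, +7·0.0416667° lat → SW at lon 152.167°, lat 52.2917°.
Cell spans 0.0833333° lon × 0.0416667° lat. Centre is SW corner plus half of each.
latitude 52.3125° N, longitude 152.2083° E.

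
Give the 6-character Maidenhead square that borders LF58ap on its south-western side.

Longitude subsquare a = 0; −1 → -1, wraps to 23 = x, carry into square.
Longitude square 5; −1 → 4.
Latitude subsquare p = 15; −1 → 14 = o.

LF48xo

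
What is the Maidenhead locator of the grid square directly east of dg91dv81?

DG91dv91

Longitude extended square 8; +1 → 9.
The latitude characters are unchanged.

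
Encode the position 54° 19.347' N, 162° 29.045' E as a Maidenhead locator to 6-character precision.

RO14fh

Add 180° to longitude and 90° to latitude: 342.4841, 144.3225.
Field: 342.4841/20 → 17 → R, 144.3225/10 → 14 → O; chars RO.
Square: 2.4841/2 → 1, 4.3225/1 → 4; chars 14.
Subsquare: 0.4841/0.0833333 → 5 → f, 0.3225/0.0416667 → 7 → h; chars fh.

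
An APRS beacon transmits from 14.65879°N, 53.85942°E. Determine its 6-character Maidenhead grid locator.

LK64wp

Add 180° to longitude and 90° to latitude: 233.8594, 104.6588.
Field (20°×10°, letters A–R): 233.8594/20 → 11 → L, 104.6588/10 → 10 → K; chars LK.
Square (2°×1°, digits 0–9): 13.8594/2 → 6, 4.6588/1 → 4; chars 64.
Subsquare (5′×2.5′, letters a–x): 1.8594/0.0833333 → 22 → w, 0.6588/0.0416667 → 15 → p; chars wp.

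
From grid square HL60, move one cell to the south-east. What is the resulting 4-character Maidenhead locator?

Longitude square 6; +1 → 7.
Latitude square 0; −1 → -1, wraps to 9, carry into field.
Latitude field L = 11; −1 → 10 = K.

HK79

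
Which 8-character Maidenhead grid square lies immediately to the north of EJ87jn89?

Latitude extended square 9; +1 → 10, wraps to 0, carry into subsquare.
Latitude subsquare n = 13; +1 → 14 = o.
The longitude characters are unchanged.

EJ87jo80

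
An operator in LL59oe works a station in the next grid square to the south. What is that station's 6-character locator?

LL59od

Latitude subsquare e = 4; −1 → 3 = d.
The longitude characters are unchanged.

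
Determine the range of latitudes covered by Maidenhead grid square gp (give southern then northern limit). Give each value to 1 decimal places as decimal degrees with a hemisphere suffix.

Field G=6, P=15: +6·20° lon, +15·10° lat → SW at lon -60°, lat 60°.
Cell spans 20° lon × 10° lat.
south 60.0° N, north 70.0° N.

60.0° N, 70.0° N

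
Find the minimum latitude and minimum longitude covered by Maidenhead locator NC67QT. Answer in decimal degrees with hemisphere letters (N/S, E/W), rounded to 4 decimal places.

Field N=13, C=2: +13·20° lon, +2·10° lat → SW at lon 80°, lat -70°.
Square 6, 7: +6·2° lon, +7·1° lat → SW at lon 92°, lat -63°.
Subsquare q=16, t=19: +16·0.0833333° lon, +19·0.0416667° lat → SW at lon 93.3333°, lat -62.2083°.
latitude 62.2083° S, longitude 93.3333° E.

62.2083° S, 93.3333° E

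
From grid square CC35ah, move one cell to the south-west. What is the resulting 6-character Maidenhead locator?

CC25xg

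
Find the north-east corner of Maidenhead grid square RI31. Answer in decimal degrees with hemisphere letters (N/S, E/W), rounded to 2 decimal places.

8.00° S, 168.00° E

Field R=17, I=8: +17·20° lon, +8·10° lat → SW at lon 160°, lat -10°.
Square 3, 1: +3·2° lon, +1·1° lat → SW at lon 166°, lat -9°.
Cell spans 2° lon × 1° lat. NE corner is SW corner plus one full cell.
latitude 8.00° S, longitude 168.00° E.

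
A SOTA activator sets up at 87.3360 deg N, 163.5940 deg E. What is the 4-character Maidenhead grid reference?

RR17

Offset from 180°W / 90°S: lon 343.59°, lat 177.34°.
Field (20°×10°, letters A–R): 343.59/20 → 17 → R, 177.34/10 → 17 → R; chars RR.
Square (2°×1°, digits 0–9): 3.59/2 → 1, 7.34/1 → 7; chars 17.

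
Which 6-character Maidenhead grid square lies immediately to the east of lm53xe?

LM63ae

Longitude subsquare x = 23; +1 → 24, wraps to 0 = a, carry into square.
Longitude square 5; +1 → 6.
The latitude characters are unchanged.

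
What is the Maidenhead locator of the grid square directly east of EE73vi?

EE73wi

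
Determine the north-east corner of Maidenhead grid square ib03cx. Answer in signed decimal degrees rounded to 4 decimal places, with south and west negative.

Field I=8, B=1: +8·20° lon, +1·10° lat → SW at lon -20°, lat -80°.
Square 0, 3: +0·2° lon, +3·1° lat → SW at lon -20°, lat -77°.
Subsquare c=2, x=23: +2·0.0833333° lon, +23·0.0416667° lat → SW at lon -19.8333°, lat -76.0417°.
Cell spans 0.0833333° lon × 0.0416667° lat. NE corner is SW corner plus one full cell.
latitude -76.0000, longitude -19.7500.

-76.0000, -19.7500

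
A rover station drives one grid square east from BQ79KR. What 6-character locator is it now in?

Longitude subsquare k = 10; +1 → 11 = l.
The latitude characters are unchanged.

BQ79lr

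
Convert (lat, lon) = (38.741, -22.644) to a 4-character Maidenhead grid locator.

HM88

Offset from 180°W / 90°S: lon 157.36°, lat 128.74°.
Field: 157.36/20 → 7 → H, 128.74/10 → 12 → M; chars HM.
Square: 17.36/2 → 8, 8.74/1 → 8; chars 88.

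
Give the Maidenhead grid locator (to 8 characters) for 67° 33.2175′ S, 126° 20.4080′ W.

Add 180° to longitude and 90° to latitude: 53.65987, 22.44638.
Field (20°×10°, letters A–R): 53.65987/20 → 2 → C, 22.44638/10 → 2 → C; chars CC.
Square (2°×1°, digits 0–9): 13.65987/2 → 6, 2.44638/1 → 2; chars 62.
Subsquare (5′×2.5′, letters a–x): 1.65987/0.0833333 → 19 → t, 0.44638/0.0416667 → 10 → k; chars tk.
Extended square (30″×15″, digits 0–9): 0.07653/0.00833333 → 9, 0.02971/0.00416667 → 7; chars 97.

CC62tk97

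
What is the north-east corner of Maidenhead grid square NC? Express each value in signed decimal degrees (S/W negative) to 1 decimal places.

-60.0, 100.0

Field N=13, C=2: +13·20° lon, +2·10° lat → SW at lon 80°, lat -70°.
Cell spans 20° lon × 10° lat. NE corner is SW corner plus one full cell.
latitude -60.0, longitude 100.0.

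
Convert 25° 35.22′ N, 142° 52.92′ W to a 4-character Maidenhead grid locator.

Add 180° to longitude and 90° to latitude: 37.12, 115.59.
Field: 37.12/20 → 1 → B, 115.59/10 → 11 → L; chars BL.
Square: 17.12/2 → 8, 5.59/1 → 5; chars 85.

BL85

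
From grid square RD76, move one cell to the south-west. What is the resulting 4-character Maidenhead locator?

RD65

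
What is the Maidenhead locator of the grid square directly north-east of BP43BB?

Longitude subsquare b = 1; +1 → 2 = c.
Latitude subsquare b = 1; +1 → 2 = c.

BP43cc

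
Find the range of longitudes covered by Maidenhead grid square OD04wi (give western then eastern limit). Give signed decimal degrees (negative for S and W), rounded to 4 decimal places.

101.8333, 101.9167

Field O=14, D=3: +14·20° lon, +3·10° lat → SW at lon 100°, lat -60°.
Square 0, 4: +0·2° lon, +4·1° lat → SW at lon 100°, lat -56°.
Subsquare w=22, i=8: +22·0.0833333° lon, +8·0.0416667° lat → SW at lon 101.833°, lat -55.6667°.
Cell spans 0.0833333° lon × 0.0416667° lat.
west 101.8333, east 101.9167.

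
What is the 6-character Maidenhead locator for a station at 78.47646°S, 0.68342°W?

IB91pm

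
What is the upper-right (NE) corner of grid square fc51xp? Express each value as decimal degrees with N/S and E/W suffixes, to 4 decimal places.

Field F=5, C=2: +5·20° lon, +2·10° lat → SW at lon -80°, lat -70°.
Square 5, 1: +5·2° lon, +1·1° lat → SW at lon -70°, lat -69°.
Subsquare x=23, p=15: +23·0.0833333° lon, +15·0.0416667° lat → SW at lon -68.0833°, lat -68.375°.
Cell spans 0.0833333° lon × 0.0416667° lat. NE corner is SW corner plus one full cell.
latitude 68.3333° S, longitude 68.0000° W.

68.3333° S, 68.0000° W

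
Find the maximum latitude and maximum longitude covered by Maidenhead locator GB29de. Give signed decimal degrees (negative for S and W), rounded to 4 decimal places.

Field G=6, B=1: +6·20° lon, +1·10° lat → SW at lon -60°, lat -80°.
Square 2, 9: +2·2° lon, +9·1° lat → SW at lon -56°, lat -71°.
Subsquare d=3, e=4: +3·0.0833333° lon, +4·0.0416667° lat → SW at lon -55.75°, lat -70.8333°.
Cell spans 0.0833333° lon × 0.0416667° lat. NE corner is SW corner plus one full cell.
latitude -70.7917, longitude -55.6667.

-70.7917, -55.6667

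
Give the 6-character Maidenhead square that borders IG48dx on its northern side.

IG49da

Latitude subsquare x = 23; +1 → 24, wraps to 0 = a, carry into square.
Latitude square 8; +1 → 9.
The longitude characters are unchanged.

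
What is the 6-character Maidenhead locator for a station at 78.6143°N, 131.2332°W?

CQ48jo

Offset from 180°W / 90°S: lon 48.7668°, lat 168.6143°.
Field: lon ⌊48.7668/20⌋ = 2 → C; lat ⌊168.6143/10⌋ = 16 → Q.
Square: lon ⌊8.7668/2⌋ = 4; lat ⌊8.6143/1⌋ = 8.
Subsquare: lon ⌊0.7668/0.0833333⌋ = 9 → j; lat ⌊0.6143/0.0416667⌋ = 14 → o.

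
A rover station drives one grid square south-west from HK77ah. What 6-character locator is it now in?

HK67xg

Longitude subsquare a = 0; −1 → -1, wraps to 23 = x, carry into square.
Longitude square 7; −1 → 6.
Latitude subsquare h = 7; −1 → 6 = g.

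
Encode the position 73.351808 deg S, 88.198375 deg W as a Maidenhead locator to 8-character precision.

Add 180° to longitude and 90° to latitude: 91.80163, 16.64819.
Field: lon ⌊91.80163/20⌋ = 4 → E; lat ⌊16.64819/10⌋ = 1 → B.
Square: lon ⌊11.80163/2⌋ = 5; lat ⌊6.64819/1⌋ = 6.
Subsquare: lon ⌊1.80163/0.0833333⌋ = 21 → v; lat ⌊0.64819/0.0416667⌋ = 15 → p.
Extended square: lon ⌊0.05163/0.00833333⌋ = 6; lat ⌊0.02319/0.00416667⌋ = 5.

EB56vp65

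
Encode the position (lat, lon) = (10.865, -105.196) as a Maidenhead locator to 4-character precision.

DK70

Offset from 180°W / 90°S: lon 74.80°, lat 100.86°.
Field: lon ⌊74.80/20⌋ = 3 → D; lat ⌊100.86/10⌋ = 10 → K.
Square: lon ⌊14.80/2⌋ = 7; lat ⌊0.86/1⌋ = 0.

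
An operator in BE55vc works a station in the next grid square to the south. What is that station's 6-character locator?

Latitude subsquare c = 2; −1 → 1 = b.
The longitude characters are unchanged.

BE55vb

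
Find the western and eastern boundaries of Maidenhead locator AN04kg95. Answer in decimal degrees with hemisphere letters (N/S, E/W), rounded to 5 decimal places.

179.09167° W, 179.08333° W

Field A=0, N=13: +0·20° lon, +13·10° lat → SW at lon -180°, lat 40°.
Square 0, 4: +0·2° lon, +4·1° lat → SW at lon -180°, lat 44°.
Subsquare k=10, g=6: +10·0.0833333° lon, +6·0.0416667° lat → SW at lon -179.167°, lat 44.25°.
Extended square 9, 5: +9·0.00833333° lon, +5·0.00416667° lat → SW at lon -179.092°, lat 44.2708°.
Cell spans 0.00833333° lon × 0.00416667° lat.
west 179.09167° W, east 179.08333° W.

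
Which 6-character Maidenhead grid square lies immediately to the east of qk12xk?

QK22ak

Longitude subsquare x = 23; +1 → 24, wraps to 0 = a, carry into square.
Longitude square 1; +1 → 2.
The latitude characters are unchanged.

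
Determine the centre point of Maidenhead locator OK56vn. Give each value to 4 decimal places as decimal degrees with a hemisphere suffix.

16.5625° N, 111.7917° E

Field O=14, K=10: +14·20° lon, +10·10° lat → SW at lon 100°, lat 10°.
Square 5, 6: +5·2° lon, +6·1° lat → SW at lon 110°, lat 16°.
Subsquare v=21, n=13: +21·0.0833333° lon, +13·0.0416667° lat → SW at lon 111.75°, lat 16.5417°.
Cell spans 0.0833333° lon × 0.0416667° lat. Centre is SW corner plus half of each.
latitude 16.5625° N, longitude 111.7917° E.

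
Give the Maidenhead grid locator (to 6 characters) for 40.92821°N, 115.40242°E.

ON70qw

Shift to the Maidenhead origin (180°W, 90°S): lon 295.4024, lat 130.9282.
Field: lon ⌊295.4024/20⌋ = 14 → O; lat ⌊130.9282/10⌋ = 13 → N.
Square: lon ⌊15.4024/2⌋ = 7; lat ⌊0.9282/1⌋ = 0.
Subsquare: lon ⌊1.4024/0.0833333⌋ = 16 → q; lat ⌊0.9282/0.0416667⌋ = 22 → w.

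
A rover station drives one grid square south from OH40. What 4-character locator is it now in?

OG49

Latitude square 0; −1 → -1, wraps to 9, carry into field.
Latitude field H = 7; −1 → 6 = G.
The longitude characters are unchanged.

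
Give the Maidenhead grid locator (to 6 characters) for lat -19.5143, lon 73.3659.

MH60ql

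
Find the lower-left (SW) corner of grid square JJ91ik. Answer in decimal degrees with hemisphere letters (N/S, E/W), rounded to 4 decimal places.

1.4167° N, 18.6667° E

Field J=9, J=9: +9·20° lon, +9·10° lat → SW at lon 0°, lat 0°.
Square 9, 1: +9·2° lon, +1·1° lat → SW at lon 18°, lat 1°.
Subsquare i=8, k=10: +8·0.0833333° lon, +10·0.0416667° lat → SW at lon 18.6667°, lat 1.41667°.
latitude 1.4167° N, longitude 18.6667° E.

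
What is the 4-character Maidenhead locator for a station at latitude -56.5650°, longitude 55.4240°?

Add 180° to longitude and 90° to latitude: 235.42, 33.44.
Field: lon ⌊235.42/20⌋ = 11 → L; lat ⌊33.44/10⌋ = 3 → D.
Square: lon ⌊15.42/2⌋ = 7; lat ⌊3.44/1⌋ = 3.

LD73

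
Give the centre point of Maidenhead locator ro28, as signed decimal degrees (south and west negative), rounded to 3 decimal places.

Field R=17, O=14: +17·20° lon, +14·10° lat → SW at lon 160°, lat 50°.
Square 2, 8: +2·2° lon, +8·1° lat → SW at lon 164°, lat 58°.
Cell spans 2° lon × 1° lat. Centre is SW corner plus half of each.
latitude 58.500, longitude 165.000.

58.500, 165.000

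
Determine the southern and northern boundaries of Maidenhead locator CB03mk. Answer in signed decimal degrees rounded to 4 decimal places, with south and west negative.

-76.5833, -76.5417

Field C=2, B=1: +2·20° lon, +1·10° lat → SW at lon -140°, lat -80°.
Square 0, 3: +0·2° lon, +3·1° lat → SW at lon -140°, lat -77°.
Subsquare m=12, k=10: +12·0.0833333° lon, +10·0.0416667° lat → SW at lon -139°, lat -76.5833°.
Cell spans 0.0833333° lon × 0.0416667° lat.
south -76.5833, north -76.5417.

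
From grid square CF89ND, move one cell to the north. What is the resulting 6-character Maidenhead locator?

CF89ne

Latitude subsquare d = 3; +1 → 4 = e.
The longitude characters are unchanged.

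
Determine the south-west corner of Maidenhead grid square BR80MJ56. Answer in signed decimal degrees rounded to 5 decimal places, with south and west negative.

80.40000, -142.95833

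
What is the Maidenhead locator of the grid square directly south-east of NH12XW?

NH22av

Longitude subsquare x = 23; +1 → 24, wraps to 0 = a, carry into square.
Longitude square 1; +1 → 2.
Latitude subsquare w = 22; −1 → 21 = v.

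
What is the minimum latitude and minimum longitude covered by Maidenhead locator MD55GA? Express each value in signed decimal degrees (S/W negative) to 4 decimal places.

Field M=12, D=3: +12·20° lon, +3·10° lat → SW at lon 60°, lat -60°.
Square 5, 5: +5·2° lon, +5·1° lat → SW at lon 70°, lat -55°.
Subsquare g=6, a=0: +6·0.0833333° lon, +0·0.0416667° lat → SW at lon 70.5°, lat -55°.
latitude -55.0000, longitude 70.5000.

-55.0000, 70.5000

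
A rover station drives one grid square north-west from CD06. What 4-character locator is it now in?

BD97

Longitude square 0; −1 → -1, wraps to 9, carry into field.
Longitude field C = 2; −1 → 1 = B.
Latitude square 6; +1 → 7.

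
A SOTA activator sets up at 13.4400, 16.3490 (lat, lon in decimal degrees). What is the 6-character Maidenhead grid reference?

JK83ek

Offset from 180°W / 90°S: lon 196.3490°, lat 103.4400°.
Field: 196.3490/20 → 9 → J, 103.4400/10 → 10 → K; chars JK.
Square: 16.3490/2 → 8, 3.4400/1 → 3; chars 83.
Subsquare: 0.3490/0.0833333 → 4 → e, 0.4400/0.0416667 → 10 → k; chars ek.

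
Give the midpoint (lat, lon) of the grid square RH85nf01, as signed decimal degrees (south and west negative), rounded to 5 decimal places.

-14.78542, 177.08750

Field R=17, H=7: +17·20° lon, +7·10° lat → SW at lon 160°, lat -20°.
Square 8, 5: +8·2° lon, +5·1° lat → SW at lon 176°, lat -15°.
Subsquare n=13, f=5: +13·0.0833333° lon, +5·0.0416667° lat → SW at lon 177.083°, lat -14.7917°.
Extended square 0, 1: +0·0.00833333° lon, +1·0.00416667° lat → SW at lon 177.083°, lat -14.7875°.
Cell spans 0.00833333° lon × 0.00416667° lat. Centre is SW corner plus half of each.
latitude -14.78542, longitude 177.08750.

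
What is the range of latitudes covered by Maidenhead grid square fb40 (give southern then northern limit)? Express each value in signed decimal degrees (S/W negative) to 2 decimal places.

-80.00, -79.00

Field F=5, B=1: +5·20° lon, +1·10° lat → SW at lon -80°, lat -80°.
Square 4, 0: +4·2° lon, +0·1° lat → SW at lon -72°, lat -80°.
Cell spans 2° lon × 1° lat.
south -80.00, north -79.00.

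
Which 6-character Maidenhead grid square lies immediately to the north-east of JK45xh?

JK55ai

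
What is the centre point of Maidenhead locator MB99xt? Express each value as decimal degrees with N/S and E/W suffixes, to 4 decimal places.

70.1875° S, 79.9583° E

Field M=12, B=1: +12·20° lon, +1·10° lat → SW at lon 60°, lat -80°.
Square 9, 9: +9·2° lon, +9·1° lat → SW at lon 78°, lat -71°.
Subsquare x=23, t=19: +23·0.0833333° lon, +19·0.0416667° lat → SW at lon 79.9167°, lat -70.2083°.
Cell spans 0.0833333° lon × 0.0416667° lat. Centre is SW corner plus half of each.
latitude 70.1875° S, longitude 79.9583° E.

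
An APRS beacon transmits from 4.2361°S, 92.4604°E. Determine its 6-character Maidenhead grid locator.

NI65fs

Add 180° to longitude and 90° to latitude: 272.4604, 85.7639.
Field: lon ⌊272.4604/20⌋ = 13 → N; lat ⌊85.7639/10⌋ = 8 → I.
Square: lon ⌊12.4604/2⌋ = 6; lat ⌊5.7639/1⌋ = 5.
Subsquare: lon ⌊0.4604/0.0833333⌋ = 5 → f; lat ⌊0.7639/0.0416667⌋ = 18 → s.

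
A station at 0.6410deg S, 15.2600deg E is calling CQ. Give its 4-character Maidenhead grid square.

Shift to the Maidenhead origin (180°W, 90°S): lon 195.26, lat 89.36.
Field: lon ⌊195.26/20⌋ = 9 → J; lat ⌊89.36/10⌋ = 8 → I.
Square: lon ⌊15.26/2⌋ = 7; lat ⌊9.36/1⌋ = 9.

JI79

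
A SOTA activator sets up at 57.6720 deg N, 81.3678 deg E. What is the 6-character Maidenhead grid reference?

NO07qq

Shift to the Maidenhead origin (180°W, 90°S): lon 261.3678, lat 147.6720.
Field: lon ⌊261.3678/20⌋ = 13 → N; lat ⌊147.6720/10⌋ = 14 → O.
Square: lon ⌊1.3678/2⌋ = 0; lat ⌊7.6720/1⌋ = 7.
Subsquare: lon ⌊1.3678/0.0833333⌋ = 16 → q; lat ⌊0.6720/0.0416667⌋ = 16 → q.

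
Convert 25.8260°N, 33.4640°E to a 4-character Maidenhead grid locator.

KL65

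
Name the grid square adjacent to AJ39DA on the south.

AJ38dx

Latitude subsquare a = 0; −1 → -1, wraps to 23 = x, carry into square.
Latitude square 9; −1 → 8.
The longitude characters are unchanged.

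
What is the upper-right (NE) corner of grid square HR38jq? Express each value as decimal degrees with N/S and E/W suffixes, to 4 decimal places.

Field H=7, R=17: +7·20° lon, +17·10° lat → SW at lon -40°, lat 80°.
Square 3, 8: +3·2° lon, +8·1° lat → SW at lon -34°, lat 88°.
Subsquare j=9, q=16: +9·0.0833333° lon, +16·0.0416667° lat → SW at lon -33.25°, lat 88.6667°.
Cell spans 0.0833333° lon × 0.0416667° lat. NE corner is SW corner plus one full cell.
latitude 88.7083° N, longitude 33.1667° W.

88.7083° N, 33.1667° W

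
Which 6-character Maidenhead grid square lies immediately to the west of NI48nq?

NI48mq

Longitude subsquare n = 13; −1 → 12 = m.
The latitude characters are unchanged.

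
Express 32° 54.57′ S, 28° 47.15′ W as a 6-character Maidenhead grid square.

HF57oc

Add 180° to longitude and 90° to latitude: 151.2142, 57.0905.
Field: 151.2142/20 → 7 → H, 57.0905/10 → 5 → F; chars HF.
Square: 11.2142/2 → 5, 7.0905/1 → 7; chars 57.
Subsquare: 1.2142/0.0833333 → 14 → o, 0.0905/0.0416667 → 2 → c; chars oc.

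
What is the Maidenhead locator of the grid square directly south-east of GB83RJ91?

Longitude extended square 9; +1 → 10, wraps to 0, carry into subsquare.
Longitude subsquare r = 17; +1 → 18 = s.
Latitude extended square 1; −1 → 0.

GB83sj00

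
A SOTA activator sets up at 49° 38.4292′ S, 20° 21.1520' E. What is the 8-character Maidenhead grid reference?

KE00ei26

Offset from 180°W / 90°S: lon 200.35253°, lat 40.35951°.
Field: 200.35253/20 → 10 → K, 40.35951/10 → 4 → E; chars KE.
Square: 0.35253/2 → 0, 0.35951/1 → 0; chars 00.
Subsquare: 0.35253/0.0833333 → 4 → e, 0.35951/0.0416667 → 8 → i; chars ei.
Extended square: 0.01920/0.00833333 → 2, 0.02618/0.00416667 → 6; chars 26.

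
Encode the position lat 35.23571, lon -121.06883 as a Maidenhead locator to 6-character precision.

Add 180° to longitude and 90° to latitude: 58.9312, 125.2357.
Field: 58.9312/20 → 2 → C, 125.2357/10 → 12 → M; chars CM.
Square: 18.9312/2 → 9, 5.2357/1 → 5; chars 95.
Subsquare: 0.9312/0.0833333 → 11 → l, 0.2357/0.0416667 → 5 → f; chars lf.

CM95lf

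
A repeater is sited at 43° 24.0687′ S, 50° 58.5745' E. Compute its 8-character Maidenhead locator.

LE56lo73

Add 180° to longitude and 90° to latitude: 230.97624, 46.59886.
Field (20°×10°, letters A–R): 230.97624/20 → 11 → L, 46.59886/10 → 4 → E; chars LE.
Square (2°×1°, digits 0–9): 10.97624/2 → 5, 6.59886/1 → 6; chars 56.
Subsquare (5′×2.5′, letters a–x): 0.97624/0.0833333 → 11 → l, 0.59886/0.0416667 → 14 → o; chars lo.
Extended square (30″×15″, digits 0–9): 0.05958/0.00833333 → 7, 0.01552/0.00416667 → 3; chars 73.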